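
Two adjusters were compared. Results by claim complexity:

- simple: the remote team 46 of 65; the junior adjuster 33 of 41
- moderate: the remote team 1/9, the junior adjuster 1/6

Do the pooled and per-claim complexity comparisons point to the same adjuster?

Yes

Simple: the remote team 46/65 = 70.8%, the junior adjuster 33/41 = 80.5% → the junior adjuster
Moderate: the remote team 1/9 = 11.1%, the junior adjuster 1/6 = 16.7% → the junior adjuster
Overall: the remote team 47/74 = 63.5%, the junior adjuster 34/47 = 72.3% → the junior adjuster
The junior adjuster wins overall and in every claim group — no reversal.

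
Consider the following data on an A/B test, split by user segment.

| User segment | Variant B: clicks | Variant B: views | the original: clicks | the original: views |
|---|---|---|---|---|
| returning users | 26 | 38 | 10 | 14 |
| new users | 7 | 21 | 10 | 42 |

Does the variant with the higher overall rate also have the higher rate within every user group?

No

Returning users: Variant B 26/38 = 68.4%, the original 10/14 = 71.4% → the original
New users: Variant B 7/21 = 33.3%, the original 10/42 = 23.8% → Variant B
Overall: Variant B 33/59 = 55.9%, the original 20/56 = 35.7% → Variant B
Neither sweeps: Variant B wins 1 of 2 groups, the original wins 1. Variant B wins overall but not every group — no Simpson reversal.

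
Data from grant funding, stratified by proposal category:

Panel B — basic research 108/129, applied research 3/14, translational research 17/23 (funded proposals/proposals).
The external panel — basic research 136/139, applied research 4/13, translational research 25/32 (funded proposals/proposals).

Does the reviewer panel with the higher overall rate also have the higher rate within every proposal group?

Basic research: Panel B 108/129 = 83.7%, the external panel 136/139 = 97.8% → the external panel
Applied research: Panel B 3/14 = 21.4%, the external panel 4/13 = 30.8% → the external panel
Translational research: Panel B 17/23 = 73.9%, the external panel 25/32 = 78.1% → the external panel
Overall: Panel B 128/166 = 77.1%, the external panel 165/184 = 89.7% → the external panel
The external panel wins overall and in every proposal group — no reversal.

Yes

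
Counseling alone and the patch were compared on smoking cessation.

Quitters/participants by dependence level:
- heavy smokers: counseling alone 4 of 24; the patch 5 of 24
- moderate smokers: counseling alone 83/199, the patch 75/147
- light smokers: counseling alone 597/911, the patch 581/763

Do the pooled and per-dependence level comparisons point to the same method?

Yes

Heavy smokers: counseling alone 4/24 = 16.7%, the patch 5/24 = 20.8% → the patch
Moderate smokers: counseling alone 83/199 = 41.7%, the patch 75/147 = 51.0% → the patch
Light smokers: counseling alone 597/911 = 65.5%, the patch 581/763 = 76.1% → the patch
Overall: counseling alone 684/1134 = 60.3%, the patch 661/934 = 70.8% → the patch
The patch wins overall and in every dependence group — no reversal.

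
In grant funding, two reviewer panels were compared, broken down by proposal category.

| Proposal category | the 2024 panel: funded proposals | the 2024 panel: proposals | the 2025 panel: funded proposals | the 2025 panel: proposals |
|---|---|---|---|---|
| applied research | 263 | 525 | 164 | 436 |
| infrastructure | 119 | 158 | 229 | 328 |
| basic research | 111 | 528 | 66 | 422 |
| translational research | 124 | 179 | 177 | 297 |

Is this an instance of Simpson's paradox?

No

Applied research: the 2024 panel 263/525 = 50.1%, the 2025 panel 164/436 = 37.6% → the 2024 panel
Infrastructure: the 2024 panel 119/158 = 75.3%, the 2025 panel 229/328 = 69.8% → the 2024 panel
Basic research: the 2024 panel 111/528 = 21.0%, the 2025 panel 66/422 = 15.6% → the 2024 panel
Translational research: the 2024 panel 124/179 = 69.3%, the 2025 panel 177/297 = 59.6% → the 2024 panel
Overall: the 2024 panel 617/1390 = 44.4%, the 2025 panel 636/1483 = 42.9% → the 2024 panel
The 2024 panel wins overall and in every proposal group — no reversal.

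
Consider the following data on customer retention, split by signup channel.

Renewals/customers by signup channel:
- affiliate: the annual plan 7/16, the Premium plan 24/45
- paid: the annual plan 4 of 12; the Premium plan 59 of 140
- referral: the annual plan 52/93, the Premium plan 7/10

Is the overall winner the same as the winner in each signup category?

Affiliate: the annual plan 7/16 = 43.8%, the Premium plan 24/45 = 53.3% → the Premium plan
Paid: the annual plan 4/12 = 33.3%, the Premium plan 59/140 = 42.1% → the Premium plan
Referral: the annual plan 52/93 = 55.9%, the Premium plan 7/10 = 70.0% → the Premium plan
Overall: the annual plan 63/121 = 52.1%, the Premium plan 90/195 = 46.2% → the annual plan
The Premium plan wins each signup group but the annual plan wins overall — the comparison reverses. The Premium plan's customers skew toward paid, which has a lower base rate.

No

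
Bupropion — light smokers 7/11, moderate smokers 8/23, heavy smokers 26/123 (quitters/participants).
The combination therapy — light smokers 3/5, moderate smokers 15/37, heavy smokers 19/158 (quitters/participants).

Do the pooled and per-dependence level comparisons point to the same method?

No

Light smokers: bupropion 7/11 = 63.6%, the combination therapy 3/5 = 60.0% → bupropion
Moderate smokers: bupropion 8/23 = 34.8%, the combination therapy 15/37 = 40.5% → the combination therapy
Heavy smokers: bupropion 26/123 = 21.1%, the combination therapy 19/158 = 12.0% → bupropion
Overall: bupropion 41/157 = 26.1%, the combination therapy 37/200 = 18.5% → bupropion
Neither sweeps: bupropion wins 2 of 3 groups, the combination therapy wins 1. Bupropion wins overall but not every group — no Simpson reversal.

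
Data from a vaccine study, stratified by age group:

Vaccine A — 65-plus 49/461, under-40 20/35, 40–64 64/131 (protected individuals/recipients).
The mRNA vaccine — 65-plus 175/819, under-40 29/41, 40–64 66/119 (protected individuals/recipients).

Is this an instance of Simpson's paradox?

65-plus: Vaccine A 49/461 = 10.6%, the mRNA vaccine 175/819 = 21.4% → the mRNA vaccine
Under-40: Vaccine A 20/35 = 57.1%, the mRNA vaccine 29/41 = 70.7% → the mRNA vaccine
40–64: Vaccine A 64/131 = 48.9%, the mRNA vaccine 66/119 = 55.5% → the mRNA vaccine
Overall: Vaccine A 133/627 = 21.2%, the mRNA vaccine 270/979 = 27.6% → the mRNA vaccine
The mRNA vaccine wins overall and in every age group — no reversal.

No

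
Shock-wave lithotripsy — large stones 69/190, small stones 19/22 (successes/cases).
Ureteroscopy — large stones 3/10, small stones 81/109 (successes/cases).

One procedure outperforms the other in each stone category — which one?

Large stones: shock-wave lithotripsy 69/190 = 36.3%, ureteroscopy 3/10 = 30.0% → shock-wave lithotripsy
Small stones: shock-wave lithotripsy 19/22 = 86.4%, ureteroscopy 81/109 = 74.3% → shock-wave lithotripsy
Shock-wave lithotripsy has the higher rate in both groups.

shock-wave lithotripsy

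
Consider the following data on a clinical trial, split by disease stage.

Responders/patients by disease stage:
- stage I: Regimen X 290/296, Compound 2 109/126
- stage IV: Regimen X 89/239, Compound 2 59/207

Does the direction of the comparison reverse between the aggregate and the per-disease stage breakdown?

Stage I: Regimen X 290/296 = 98.0%, Compound 2 109/126 = 86.5% → Regimen X
Stage IV: Regimen X 89/239 = 37.2%, Compound 2 59/207 = 28.5% → Regimen X
Overall: Regimen X 379/535 = 70.8%, Compound 2 168/333 = 50.5% → Regimen X
Regimen X wins overall and in every disease group — no reversal.

No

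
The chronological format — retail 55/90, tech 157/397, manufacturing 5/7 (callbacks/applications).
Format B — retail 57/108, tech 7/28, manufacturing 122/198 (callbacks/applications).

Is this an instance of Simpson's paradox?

Retail: the chronological format 55/90 = 61.1%, Format B 57/108 = 52.8% → the chronological format
Tech: the chronological format 157/397 = 39.5%, Format B 7/28 = 25.0% → the chronological format
Manufacturing: the chronological format 5/7 = 71.4%, Format B 122/198 = 61.6% → the chronological format
Overall: the chronological format 217/494 = 43.9%, Format B 186/334 = 55.7% → Format B
The chronological format wins each industry group but Format B wins overall — the comparison reverses. The chronological format's applications skew toward tech, which has a lower base rate.

Yes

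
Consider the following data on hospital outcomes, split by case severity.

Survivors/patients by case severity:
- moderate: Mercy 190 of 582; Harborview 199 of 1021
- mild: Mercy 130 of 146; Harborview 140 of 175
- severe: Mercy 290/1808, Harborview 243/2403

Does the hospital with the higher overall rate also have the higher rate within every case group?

Yes

Moderate: Mercy 190/582 = 32.6%, Harborview 199/1021 = 19.5% → Mercy
Mild: Mercy 130/146 = 89.0%, Harborview 140/175 = 80.0% → Mercy
Severe: Mercy 290/1808 = 16.0%, Harborview 243/2403 = 10.1% → Mercy
Overall: Mercy 610/2536 = 24.1%, Harborview 582/3599 = 16.2% → Mercy
Mercy wins overall and in every case group — no reversal.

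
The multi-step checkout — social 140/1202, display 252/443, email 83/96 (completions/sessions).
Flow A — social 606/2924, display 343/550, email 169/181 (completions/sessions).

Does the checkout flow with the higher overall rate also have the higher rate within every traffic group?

Social: the multi-step checkout 140/1202 = 11.6%, Flow A 606/2924 = 20.7% → Flow A
Display: the multi-step checkout 252/443 = 56.9%, Flow A 343/550 = 62.4% → Flow A
Email: the multi-step checkout 83/96 = 86.5%, Flow A 169/181 = 93.4% → Flow A
Overall: the multi-step checkout 475/1741 = 27.3%, Flow A 1118/3655 = 30.6% → Flow A
Flow A wins overall and in every traffic group — no reversal.

Yes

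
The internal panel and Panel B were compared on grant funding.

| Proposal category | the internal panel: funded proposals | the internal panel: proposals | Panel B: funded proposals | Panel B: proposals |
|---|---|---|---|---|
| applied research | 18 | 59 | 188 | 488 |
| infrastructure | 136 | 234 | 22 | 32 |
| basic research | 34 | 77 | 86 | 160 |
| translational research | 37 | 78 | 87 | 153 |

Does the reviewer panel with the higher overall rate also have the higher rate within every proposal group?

No

Applied research: the internal panel 18/59 = 30.5%, Panel B 188/488 = 38.5% → Panel B
Infrastructure: the internal panel 136/234 = 58.1%, Panel B 22/32 = 68.8% → Panel B
Basic research: the internal panel 34/77 = 44.2%, Panel B 86/160 = 53.8% → Panel B
Translational research: the internal panel 37/78 = 47.4%, Panel B 87/153 = 56.9% → Panel B
Overall: the internal panel 225/448 = 50.2%, Panel B 383/833 = 46.0% → the internal panel
Panel B wins each proposal group but the internal panel wins overall — the comparison reverses. Panel B's proposals skew toward applied research, which has a lower base rate.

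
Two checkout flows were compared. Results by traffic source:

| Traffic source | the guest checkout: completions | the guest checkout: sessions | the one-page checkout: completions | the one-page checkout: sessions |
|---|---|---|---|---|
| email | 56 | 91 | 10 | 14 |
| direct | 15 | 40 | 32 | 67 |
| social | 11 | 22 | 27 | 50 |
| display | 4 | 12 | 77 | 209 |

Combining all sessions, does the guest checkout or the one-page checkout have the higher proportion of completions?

the guest checkout

Email: the guest checkout 56/91 = 61.5%, the one-page checkout 10/14 = 71.4% → the one-page checkout
Direct: the guest checkout 15/40 = 37.5%, the one-page checkout 32/67 = 47.8% → the one-page checkout
Social: the guest checkout 11/22 = 50.0%, the one-page checkout 27/50 = 54.0% → the one-page checkout
Display: the guest checkout 4/12 = 33.3%, the one-page checkout 77/209 = 36.8% → the one-page checkout
Overall: the guest checkout 86/165 = 52.1%, the one-page checkout 146/340 = 42.9% → the guest checkout
(The one-page checkout wins every traffic group but the guest checkout wins overall — the one-page checkout's sessions skew toward the low-rate display group.)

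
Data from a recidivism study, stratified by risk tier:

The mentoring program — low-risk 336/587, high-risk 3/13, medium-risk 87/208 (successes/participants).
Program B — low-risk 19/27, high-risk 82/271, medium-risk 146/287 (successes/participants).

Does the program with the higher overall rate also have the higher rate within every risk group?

Low-risk: the mentoring program 336/587 = 57.2%, Program B 19/27 = 70.4% → Program B
High-risk: the mentoring program 3/13 = 23.1%, Program B 82/271 = 30.3% → Program B
Medium-risk: the mentoring program 87/208 = 41.8%, Program B 146/287 = 50.9% → Program B
Overall: the mentoring program 426/808 = 52.7%, Program B 247/585 = 42.2% → the mentoring program
Program B wins each risk group but the mentoring program wins overall — the comparison reverses. Program B's participants skew toward high-risk, which has a lower base rate.

No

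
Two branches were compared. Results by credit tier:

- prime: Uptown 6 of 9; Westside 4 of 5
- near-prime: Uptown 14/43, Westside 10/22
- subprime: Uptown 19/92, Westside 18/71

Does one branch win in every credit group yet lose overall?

No

Prime: Uptown 6/9 = 66.7%, Westside 4/5 = 80.0% → Westside
Near-prime: Uptown 14/43 = 32.6%, Westside 10/22 = 45.5% → Westside
Subprime: Uptown 19/92 = 20.7%, Westside 18/71 = 25.4% → Westside
Overall: Uptown 39/144 = 27.1%, Westside 32/98 = 32.7% → Westside
Westside wins overall and in every credit group — no reversal.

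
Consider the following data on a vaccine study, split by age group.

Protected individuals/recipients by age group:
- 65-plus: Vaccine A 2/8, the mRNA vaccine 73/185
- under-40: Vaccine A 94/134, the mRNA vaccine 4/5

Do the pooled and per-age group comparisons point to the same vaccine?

65-plus: Vaccine A 2/8 = 25.0%, the mRNA vaccine 73/185 = 39.5% → the mRNA vaccine
Under-40: Vaccine A 94/134 = 70.1%, the mRNA vaccine 4/5 = 80.0% → the mRNA vaccine
Overall: Vaccine A 96/142 = 67.6%, the mRNA vaccine 77/190 = 40.5% → Vaccine A
The mRNA vaccine wins each age group but Vaccine A wins overall — the comparison reverses. The mRNA vaccine's recipients skew toward 65-plus, which has a lower base rate.

No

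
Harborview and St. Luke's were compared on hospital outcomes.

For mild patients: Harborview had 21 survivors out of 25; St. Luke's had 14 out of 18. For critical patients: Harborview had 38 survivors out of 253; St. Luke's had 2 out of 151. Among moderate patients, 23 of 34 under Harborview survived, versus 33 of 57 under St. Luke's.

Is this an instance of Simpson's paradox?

No

Mild: Harborview 21/25 = 84.0%, St. Luke's 14/18 = 77.8% → Harborview
Critical: Harborview 38/253 = 15.0%, St. Luke's 2/151 = 1.3% → Harborview
Moderate: Harborview 23/34 = 67.6%, St. Luke's 33/57 = 57.9% → Harborview
Overall: Harborview 82/312 = 26.3%, St. Luke's 49/226 = 21.7% → Harborview
Harborview wins overall and in every case group — no reversal.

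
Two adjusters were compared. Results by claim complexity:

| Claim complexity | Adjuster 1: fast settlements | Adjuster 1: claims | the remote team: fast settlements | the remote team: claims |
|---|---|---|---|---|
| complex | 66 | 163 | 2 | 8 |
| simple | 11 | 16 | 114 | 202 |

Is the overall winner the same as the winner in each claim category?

Complex: Adjuster 1 66/163 = 40.5%, the remote team 2/8 = 25.0% → Adjuster 1
Simple: Adjuster 1 11/16 = 68.8%, the remote team 114/202 = 56.4% → Adjuster 1
Overall: Adjuster 1 77/179 = 43.0%, the remote team 116/210 = 55.2% → the remote team
Adjuster 1 wins each claim group but the remote team wins overall — the comparison reverses. Adjuster 1's claims skew toward complex, which has a lower base rate.

No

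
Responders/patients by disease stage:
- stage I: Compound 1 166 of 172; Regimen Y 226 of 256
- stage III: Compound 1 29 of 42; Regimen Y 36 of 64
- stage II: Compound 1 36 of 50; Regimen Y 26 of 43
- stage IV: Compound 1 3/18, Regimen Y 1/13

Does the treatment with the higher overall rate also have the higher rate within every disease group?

Yes

Stage I: Compound 1 166/172 = 96.5%, Regimen Y 226/256 = 88.3% → Compound 1
Stage III: Compound 1 29/42 = 69.0%, Regimen Y 36/64 = 56.2% → Compound 1
Stage II: Compound 1 36/50 = 72.0%, Regimen Y 26/43 = 60.5% → Compound 1
Stage IV: Compound 1 3/18 = 16.7%, Regimen Y 1/13 = 7.7% → Compound 1
Overall: Compound 1 234/282 = 83.0%, Regimen Y 289/376 = 76.9% → Compound 1
Compound 1 wins overall and in every disease group — no reversal.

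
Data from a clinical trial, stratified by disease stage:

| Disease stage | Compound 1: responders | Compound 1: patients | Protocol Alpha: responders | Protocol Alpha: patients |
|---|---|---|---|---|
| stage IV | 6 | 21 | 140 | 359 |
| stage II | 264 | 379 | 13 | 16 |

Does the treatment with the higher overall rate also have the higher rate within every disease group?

No

Stage IV: Compound 1 6/21 = 28.6%, Protocol Alpha 140/359 = 39.0% → Protocol Alpha
Stage II: Compound 1 264/379 = 69.7%, Protocol Alpha 13/16 = 81.2% → Protocol Alpha
Overall: Compound 1 270/400 = 67.5%, Protocol Alpha 153/375 = 40.8% → Compound 1
Protocol Alpha wins each disease group but Compound 1 wins overall — the comparison reverses. Protocol Alpha's patients skew toward stage IV, which has a lower base rate.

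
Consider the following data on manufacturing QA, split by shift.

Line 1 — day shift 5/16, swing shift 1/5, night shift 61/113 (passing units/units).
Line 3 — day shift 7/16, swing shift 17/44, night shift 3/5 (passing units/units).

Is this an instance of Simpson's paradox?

Yes

Day shift: Line 1 5/16 = 31.2%, Line 3 7/16 = 43.8% → Line 3
Swing shift: Line 1 1/5 = 20.0%, Line 3 17/44 = 38.6% → Line 3
Night shift: Line 1 61/113 = 54.0%, Line 3 3/5 = 60.0% → Line 3
Overall: Line 1 67/134 = 50.0%, Line 3 27/65 = 41.5% → Line 1
Line 3 wins each shift group but Line 1 wins overall — the comparison reverses. Line 3's units skew toward swing shift, which has a lower base rate.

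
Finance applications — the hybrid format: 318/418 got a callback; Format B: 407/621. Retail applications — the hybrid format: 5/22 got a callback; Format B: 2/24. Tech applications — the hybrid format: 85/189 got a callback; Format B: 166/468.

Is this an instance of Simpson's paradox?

Finance: the hybrid format 318/418 = 76.1%, Format B 407/621 = 65.5% → the hybrid format
Retail: the hybrid format 5/22 = 22.7%, Format B 2/24 = 8.3% → the hybrid format
Tech: the hybrid format 85/189 = 45.0%, Format B 166/468 = 35.5% → the hybrid format
Overall: the hybrid format 408/629 = 64.9%, Format B 575/1113 = 51.7% → the hybrid format
The hybrid format wins overall and in every industry group — no reversal.

No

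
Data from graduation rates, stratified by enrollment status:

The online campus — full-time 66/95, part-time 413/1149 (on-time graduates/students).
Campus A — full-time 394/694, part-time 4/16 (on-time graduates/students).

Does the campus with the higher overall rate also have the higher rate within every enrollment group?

Full-time: the online campus 66/95 = 69.5%, Campus A 394/694 = 56.8% → the online campus
Part-time: the online campus 413/1149 = 35.9%, Campus A 4/16 = 25.0% → the online campus
Overall: the online campus 479/1244 = 38.5%, Campus A 398/710 = 56.1% → Campus A
The online campus wins each enrollment group but Campus A wins overall — the comparison reverses. The online campus's students skew toward part-time, which has a lower base rate.

No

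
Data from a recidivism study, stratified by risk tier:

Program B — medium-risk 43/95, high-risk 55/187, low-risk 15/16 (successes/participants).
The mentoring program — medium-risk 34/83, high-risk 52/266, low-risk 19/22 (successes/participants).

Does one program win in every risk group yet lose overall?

No

Medium-risk: Program B 43/95 = 45.3%, the mentoring program 34/83 = 41.0% → Program B
High-risk: Program B 55/187 = 29.4%, the mentoring program 52/266 = 19.5% → Program B
Low-risk: Program B 15/16 = 93.8%, the mentoring program 19/22 = 86.4% → Program B
Overall: Program B 113/298 = 37.9%, the mentoring program 105/371 = 28.3% → Program B
Program B wins overall and in every risk group — no reversal.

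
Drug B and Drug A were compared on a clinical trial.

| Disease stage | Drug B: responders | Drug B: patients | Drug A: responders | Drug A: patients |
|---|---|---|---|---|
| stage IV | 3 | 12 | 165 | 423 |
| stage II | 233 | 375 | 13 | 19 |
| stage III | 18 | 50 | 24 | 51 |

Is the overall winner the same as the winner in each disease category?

Stage IV: Drug B 3/12 = 25.0%, Drug A 165/423 = 39.0% → Drug A
Stage II: Drug B 233/375 = 62.1%, Drug A 13/19 = 68.4% → Drug A
Stage III: Drug B 18/50 = 36.0%, Drug A 24/51 = 47.1% → Drug A
Overall: Drug B 254/437 = 58.1%, Drug A 202/493 = 41.0% → Drug B
Drug A wins each disease group but Drug B wins overall — the comparison reverses. Drug A's patients skew toward stage IV, which has a lower base rate.

No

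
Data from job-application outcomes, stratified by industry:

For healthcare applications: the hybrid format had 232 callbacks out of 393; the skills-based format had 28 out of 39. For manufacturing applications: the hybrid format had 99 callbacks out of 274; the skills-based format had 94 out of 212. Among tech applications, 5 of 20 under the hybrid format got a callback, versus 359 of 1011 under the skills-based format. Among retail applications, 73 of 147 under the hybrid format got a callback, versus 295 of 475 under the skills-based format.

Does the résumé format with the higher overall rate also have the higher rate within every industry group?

No

Healthcare: the hybrid format 232/393 = 59.0%, the skills-based format 28/39 = 71.8% → the skills-based format
Manufacturing: the hybrid format 99/274 = 36.1%, the skills-based format 94/212 = 44.3% → the skills-based format
Tech: the hybrid format 5/20 = 25.0%, the skills-based format 359/1011 = 35.5% → the skills-based format
Retail: the hybrid format 73/147 = 49.7%, the skills-based format 295/475 = 62.1% → the skills-based format
Overall: the hybrid format 409/834 = 49.0%, the skills-based format 776/1737 = 44.7% → the hybrid format
The skills-based format wins each industry group but the hybrid format wins overall — the comparison reverses. The skills-based format's applications skew toward tech, which has a lower base rate.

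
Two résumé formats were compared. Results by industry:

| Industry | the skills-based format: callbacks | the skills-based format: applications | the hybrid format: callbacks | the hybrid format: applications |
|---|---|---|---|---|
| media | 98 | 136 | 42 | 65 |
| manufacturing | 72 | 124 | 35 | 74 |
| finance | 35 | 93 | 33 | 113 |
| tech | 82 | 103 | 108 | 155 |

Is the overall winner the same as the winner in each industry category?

Yes

Media: the skills-based format 98/136 = 72.1%, the hybrid format 42/65 = 64.6% → the skills-based format
Manufacturing: the skills-based format 72/124 = 58.1%, the hybrid format 35/74 = 47.3% → the skills-based format
Finance: the skills-based format 35/93 = 37.6%, the hybrid format 33/113 = 29.2% → the skills-based format
Tech: the skills-based format 82/103 = 79.6%, the hybrid format 108/155 = 69.7% → the skills-based format
Overall: the skills-based format 287/456 = 62.9%, the hybrid format 218/407 = 53.6% → the skills-based format
The skills-based format wins overall and in every industry group — no reversal.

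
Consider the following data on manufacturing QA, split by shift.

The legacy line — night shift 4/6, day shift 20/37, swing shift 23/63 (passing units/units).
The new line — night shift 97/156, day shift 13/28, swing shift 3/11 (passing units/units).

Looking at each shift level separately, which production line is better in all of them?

Night shift: the legacy line 4/6 = 66.7%, the new line 97/156 = 62.2% → the legacy line
Day shift: the legacy line 20/37 = 54.1%, the new line 13/28 = 46.4% → the legacy line
Swing shift: the legacy line 23/63 = 36.5%, the new line 3/11 = 27.3% → the legacy line
The legacy line has the higher rate in all 3 groups.

the legacy line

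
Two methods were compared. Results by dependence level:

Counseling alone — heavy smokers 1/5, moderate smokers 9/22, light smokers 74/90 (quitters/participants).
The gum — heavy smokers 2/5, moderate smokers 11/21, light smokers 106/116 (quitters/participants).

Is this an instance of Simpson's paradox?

Heavy smokers: counseling alone 1/5 = 20.0%, the gum 2/5 = 40.0% → the gum
Moderate smokers: counseling alone 9/22 = 40.9%, the gum 11/21 = 52.4% → the gum
Light smokers: counseling alone 74/90 = 82.2%, the gum 106/116 = 91.4% → the gum
Overall: counseling alone 84/117 = 71.8%, the gum 119/142 = 83.8% → the gum
The gum wins overall and in every dependence group — no reversal.

No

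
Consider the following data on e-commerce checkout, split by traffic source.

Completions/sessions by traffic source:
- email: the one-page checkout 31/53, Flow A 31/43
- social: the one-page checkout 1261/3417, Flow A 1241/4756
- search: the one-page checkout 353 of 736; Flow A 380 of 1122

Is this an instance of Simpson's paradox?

No

Email: the one-page checkout 31/53 = 58.5%, Flow A 31/43 = 72.1% → Flow A
Social: the one-page checkout 1261/3417 = 36.9%, Flow A 1241/4756 = 26.1% → the one-page checkout
Search: the one-page checkout 353/736 = 48.0%, Flow A 380/1122 = 33.9% → the one-page checkout
Overall: the one-page checkout 1645/4206 = 39.1%, Flow A 1652/5921 = 27.9% → the one-page checkout
Neither sweeps: the one-page checkout wins 2 of 3 groups, Flow A wins 1. The one-page checkout wins overall but not every group — no Simpson reversal.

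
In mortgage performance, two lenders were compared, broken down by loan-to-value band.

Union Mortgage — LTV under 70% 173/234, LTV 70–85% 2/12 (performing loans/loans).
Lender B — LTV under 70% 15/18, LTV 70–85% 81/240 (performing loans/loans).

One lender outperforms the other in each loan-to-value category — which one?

Lender B

LTV under 70%: Union Mortgage 173/234 = 73.9%, Lender B 15/18 = 83.3% → Lender B
LTV 70–85%: Union Mortgage 2/12 = 16.7%, Lender B 81/240 = 33.8% → Lender B
Lender B has the higher rate in both groups.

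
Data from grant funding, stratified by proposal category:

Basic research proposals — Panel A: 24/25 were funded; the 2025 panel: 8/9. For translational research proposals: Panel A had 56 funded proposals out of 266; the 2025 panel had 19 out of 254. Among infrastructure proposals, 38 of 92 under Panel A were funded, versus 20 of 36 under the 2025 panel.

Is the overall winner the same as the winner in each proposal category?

Basic research: Panel A 24/25 = 96.0%, the 2025 panel 8/9 = 88.9% → Panel A
Translational research: Panel A 56/266 = 21.1%, the 2025 panel 19/254 = 7.5% → Panel A
Infrastructure: Panel A 38/92 = 41.3%, the 2025 panel 20/36 = 55.6% → the 2025 panel
Overall: Panel A 118/383 = 30.8%, the 2025 panel 47/299 = 15.7% → Panel A
Neither sweeps: Panel A wins 2 of 3 groups, the 2025 panel wins 1. Panel A wins overall but not every group — no Simpson reversal.

No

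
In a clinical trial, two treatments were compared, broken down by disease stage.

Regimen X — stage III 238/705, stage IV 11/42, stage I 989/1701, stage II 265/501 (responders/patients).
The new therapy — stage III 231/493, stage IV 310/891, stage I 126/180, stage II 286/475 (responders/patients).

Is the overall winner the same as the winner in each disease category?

Stage III: Regimen X 238/705 = 33.8%, the new therapy 231/493 = 46.9% → the new therapy
Stage IV: Regimen X 11/42 = 26.2%, the new therapy 310/891 = 34.8% → the new therapy
Stage I: Regimen X 989/1701 = 58.1%, the new therapy 126/180 = 70.0% → the new therapy
Stage II: Regimen X 265/501 = 52.9%, the new therapy 286/475 = 60.2% → the new therapy
Overall: Regimen X 1503/2949 = 51.0%, the new therapy 953/2039 = 46.7% → Regimen X
The new therapy wins each disease group but Regimen X wins overall — the comparison reverses. The new therapy's patients skew toward stage IV, which has a lower base rate.

No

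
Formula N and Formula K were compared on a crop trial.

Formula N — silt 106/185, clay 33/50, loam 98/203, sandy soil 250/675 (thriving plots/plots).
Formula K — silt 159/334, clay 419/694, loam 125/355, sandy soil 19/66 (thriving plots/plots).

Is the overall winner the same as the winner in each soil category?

No

Silt: Formula N 106/185 = 57.3%, Formula K 159/334 = 47.6% → Formula N
Clay: Formula N 33/50 = 66.0%, Formula K 419/694 = 60.4% → Formula N
Loam: Formula N 98/203 = 48.3%, Formula K 125/355 = 35.2% → Formula N
Sandy soil: Formula N 250/675 = 37.0%, Formula K 19/66 = 28.8% → Formula N
Overall: Formula N 487/1113 = 43.8%, Formula K 722/1449 = 49.8% → Formula K
Formula N wins each soil group but Formula K wins overall — the comparison reverses. Formula N's plots skew toward sandy soil, which has a lower base rate.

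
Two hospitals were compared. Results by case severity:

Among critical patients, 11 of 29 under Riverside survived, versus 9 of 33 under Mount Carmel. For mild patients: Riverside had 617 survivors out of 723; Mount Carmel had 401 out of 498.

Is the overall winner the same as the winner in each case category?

Yes

Critical: Riverside 11/29 = 37.9%, Mount Carmel 9/33 = 27.3% → Riverside
Mild: Riverside 617/723 = 85.3%, Mount Carmel 401/498 = 80.5% → Riverside
Overall: Riverside 628/752 = 83.5%, Mount Carmel 410/531 = 77.2% → Riverside
Riverside wins overall and in every case group — no reversal.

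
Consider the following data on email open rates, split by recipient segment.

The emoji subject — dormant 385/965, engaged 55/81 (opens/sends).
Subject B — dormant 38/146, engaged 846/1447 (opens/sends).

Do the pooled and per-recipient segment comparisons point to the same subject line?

No

Dormant: the emoji subject 385/965 = 39.9%, Subject B 38/146 = 26.0% → the emoji subject
Engaged: the emoji subject 55/81 = 67.9%, Subject B 846/1447 = 58.5% → the emoji subject
Overall: the emoji subject 440/1046 = 42.1%, Subject B 884/1593 = 55.5% → Subject B
The emoji subject wins each recipient group but Subject B wins overall — the comparison reverses. The emoji subject's sends skew toward dormant, which has a lower base rate.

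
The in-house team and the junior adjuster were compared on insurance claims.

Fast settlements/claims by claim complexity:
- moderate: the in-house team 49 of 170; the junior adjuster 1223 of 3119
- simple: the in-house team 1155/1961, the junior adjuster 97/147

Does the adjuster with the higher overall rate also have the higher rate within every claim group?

Moderate: the in-house team 49/170 = 28.8%, the junior adjuster 1223/3119 = 39.2% → the junior adjuster
Simple: the in-house team 1155/1961 = 58.9%, the junior adjuster 97/147 = 66.0% → the junior adjuster
Overall: the in-house team 1204/2131 = 56.5%, the junior adjuster 1320/3266 = 40.4% → the in-house team
The junior adjuster wins each claim group but the in-house team wins overall — the comparison reverses. The junior adjuster's claims skew toward moderate, which has a lower base rate.

No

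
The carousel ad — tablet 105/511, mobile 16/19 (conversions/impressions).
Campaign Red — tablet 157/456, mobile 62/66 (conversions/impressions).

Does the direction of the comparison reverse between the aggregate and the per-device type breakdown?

Tablet: the carousel ad 105/511 = 20.5%, Campaign Red 157/456 = 34.4% → Campaign Red
Mobile: the carousel ad 16/19 = 84.2%, Campaign Red 62/66 = 93.9% → Campaign Red
Overall: the carousel ad 121/530 = 22.8%, Campaign Red 219/522 = 42.0% → Campaign Red
Campaign Red wins overall and in every device group — no reversal.

No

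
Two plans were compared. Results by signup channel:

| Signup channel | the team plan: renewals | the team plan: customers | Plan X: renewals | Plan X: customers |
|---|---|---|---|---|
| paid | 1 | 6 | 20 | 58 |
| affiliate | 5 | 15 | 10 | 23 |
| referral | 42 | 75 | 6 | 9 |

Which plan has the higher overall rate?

Paid: the team plan 1/6 = 16.7%, Plan X 20/58 = 34.5% → Plan X
Affiliate: the team plan 5/15 = 33.3%, Plan X 10/23 = 43.5% → Plan X
Referral: the team plan 42/75 = 56.0%, Plan X 6/9 = 66.7% → Plan X
Overall: the team plan 48/96 = 50.0%, Plan X 36/90 = 40.0% → the team plan
(Plan X wins every signup group but the team plan wins overall — Plan X's customers skew toward the low-rate paid group.)

the team plan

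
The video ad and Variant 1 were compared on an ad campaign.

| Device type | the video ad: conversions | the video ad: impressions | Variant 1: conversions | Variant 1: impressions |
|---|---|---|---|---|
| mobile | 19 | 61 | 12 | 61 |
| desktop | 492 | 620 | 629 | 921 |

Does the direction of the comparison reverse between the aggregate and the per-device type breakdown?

No

Mobile: the video ad 19/61 = 31.1%, Variant 1 12/61 = 19.7% → the video ad
Desktop: the video ad 492/620 = 79.4%, Variant 1 629/921 = 68.3% → the video ad
Overall: the video ad 511/681 = 75.0%, Variant 1 641/982 = 65.3% → the video ad
The video ad wins overall and in every device group — no reversal.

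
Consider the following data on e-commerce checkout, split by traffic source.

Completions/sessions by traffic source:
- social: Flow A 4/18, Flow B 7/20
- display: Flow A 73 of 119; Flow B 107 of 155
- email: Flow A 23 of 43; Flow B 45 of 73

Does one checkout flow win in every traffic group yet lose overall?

Social: Flow A 4/18 = 22.2%, Flow B 7/20 = 35.0% → Flow B
Display: Flow A 73/119 = 61.3%, Flow B 107/155 = 69.0% → Flow B
Email: Flow A 23/43 = 53.5%, Flow B 45/73 = 61.6% → Flow B
Overall: Flow A 100/180 = 55.6%, Flow B 159/248 = 64.1% → Flow B
Flow B wins overall and in every traffic group — no reversal.

No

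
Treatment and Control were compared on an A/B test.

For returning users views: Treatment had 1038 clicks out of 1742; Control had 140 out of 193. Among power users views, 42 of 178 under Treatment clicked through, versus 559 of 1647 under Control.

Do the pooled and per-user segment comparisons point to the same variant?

Returning users: Treatment 1038/1742 = 59.6%, Control 140/193 = 72.5% → Control
Power users: Treatment 42/178 = 23.6%, Control 559/1647 = 33.9% → Control
Overall: Treatment 1080/1920 = 56.2%, Control 699/1840 = 38.0% → Treatment
Control wins each user group but Treatment wins overall — the comparison reverses. Control's views skew toward power users, which has a lower base rate.

No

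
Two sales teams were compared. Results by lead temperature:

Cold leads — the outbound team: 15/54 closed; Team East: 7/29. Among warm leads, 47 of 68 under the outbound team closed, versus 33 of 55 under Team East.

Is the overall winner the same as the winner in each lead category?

Cold: the outbound team 15/54 = 27.8%, Team East 7/29 = 24.1% → the outbound team
Warm: the outbound team 47/68 = 69.1%, Team East 33/55 = 60.0% → the outbound team
Overall: the outbound team 62/122 = 50.8%, Team East 40/84 = 47.6% → the outbound team
The outbound team wins overall and in every lead group — no reversal.

Yes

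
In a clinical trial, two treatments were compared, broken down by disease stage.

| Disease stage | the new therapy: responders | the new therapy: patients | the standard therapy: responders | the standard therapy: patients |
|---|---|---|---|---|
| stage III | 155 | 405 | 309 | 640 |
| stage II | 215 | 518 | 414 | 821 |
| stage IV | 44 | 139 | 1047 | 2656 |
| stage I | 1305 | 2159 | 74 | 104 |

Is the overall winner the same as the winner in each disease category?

Stage III: the new therapy 155/405 = 38.3%, the standard therapy 309/640 = 48.3% → the standard therapy
Stage II: the new therapy 215/518 = 41.5%, the standard therapy 414/821 = 50.4% → the standard therapy
Stage IV: the new therapy 44/139 = 31.7%, the standard therapy 1047/2656 = 39.4% → the standard therapy
Stage I: the new therapy 1305/2159 = 60.4%, the standard therapy 74/104 = 71.2% → the standard therapy
Overall: the new therapy 1719/3221 = 53.4%, the standard therapy 1844/4221 = 43.7% → the new therapy
The standard therapy wins each disease group but the new therapy wins overall — the comparison reverses. The standard therapy's patients skew toward stage IV, which has a lower base rate.

No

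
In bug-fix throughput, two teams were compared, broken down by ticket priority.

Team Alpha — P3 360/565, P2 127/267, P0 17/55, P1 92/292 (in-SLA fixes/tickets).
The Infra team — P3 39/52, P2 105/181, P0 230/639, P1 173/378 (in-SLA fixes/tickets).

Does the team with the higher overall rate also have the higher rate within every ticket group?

No

P3: Team Alpha 360/565 = 63.7%, the Infra team 39/52 = 75.0% → the Infra team
P2: Team Alpha 127/267 = 47.6%, the Infra team 105/181 = 58.0% → the Infra team
P0: Team Alpha 17/55 = 30.9%, the Infra team 230/639 = 36.0% → the Infra team
P1: Team Alpha 92/292 = 31.5%, the Infra team 173/378 = 45.8% → the Infra team
Overall: Team Alpha 596/1179 = 50.6%, the Infra team 547/1250 = 43.8% → Team Alpha
The Infra team wins each ticket group but Team Alpha wins overall — the comparison reverses. The Infra team's tickets skew toward P0, which has a lower base rate.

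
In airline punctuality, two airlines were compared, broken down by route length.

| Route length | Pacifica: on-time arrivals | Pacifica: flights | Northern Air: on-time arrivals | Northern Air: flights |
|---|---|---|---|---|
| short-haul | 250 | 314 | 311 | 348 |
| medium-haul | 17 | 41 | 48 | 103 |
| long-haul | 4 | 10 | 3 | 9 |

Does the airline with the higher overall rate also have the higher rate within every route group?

Short-haul: Pacifica 250/314 = 79.6%, Northern Air 311/348 = 89.4% → Northern Air
Medium-haul: Pacifica 17/41 = 41.5%, Northern Air 48/103 = 46.6% → Northern Air
Long-haul: Pacifica 4/10 = 40.0%, Northern Air 3/9 = 33.3% → Pacifica
Overall: Pacifica 271/365 = 74.2%, Northern Air 362/460 = 78.7% → Northern Air
Neither sweeps: Pacifica wins 1 of 3 groups, Northern Air wins 2. Northern Air wins overall but not every group — no Simpson reversal.

No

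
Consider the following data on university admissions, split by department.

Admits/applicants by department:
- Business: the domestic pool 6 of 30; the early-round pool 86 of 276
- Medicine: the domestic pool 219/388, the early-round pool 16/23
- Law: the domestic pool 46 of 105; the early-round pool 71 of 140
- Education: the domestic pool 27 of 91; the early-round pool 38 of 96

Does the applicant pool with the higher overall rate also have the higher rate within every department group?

No

Business: the domestic pool 6/30 = 20.0%, the early-round pool 86/276 = 31.2% → the early-round pool
Medicine: the domestic pool 219/388 = 56.4%, the early-round pool 16/23 = 69.6% → the early-round pool
Law: the domestic pool 46/105 = 43.8%, the early-round pool 71/140 = 50.7% → the early-round pool
Education: the domestic pool 27/91 = 29.7%, the early-round pool 38/96 = 39.6% → the early-round pool
Overall: the domestic pool 298/614 = 48.5%, the early-round pool 211/535 = 39.4% → the domestic pool
The early-round pool wins each department group but the domestic pool wins overall — the comparison reverses. The early-round pool's applicants skew toward Business, which has a lower base rate.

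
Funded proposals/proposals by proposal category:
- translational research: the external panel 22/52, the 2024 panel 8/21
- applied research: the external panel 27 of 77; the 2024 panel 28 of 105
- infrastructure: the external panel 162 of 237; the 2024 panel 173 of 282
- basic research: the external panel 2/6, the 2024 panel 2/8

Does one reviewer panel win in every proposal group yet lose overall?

No

Translational research: the external panel 22/52 = 42.3%, the 2024 panel 8/21 = 38.1% → the external panel
Applied research: the external panel 27/77 = 35.1%, the 2024 panel 28/105 = 26.7% → the external panel
Infrastructure: the external panel 162/237 = 68.4%, the 2024 panel 173/282 = 61.3% → the external panel
Basic research: the external panel 2/6 = 33.3%, the 2024 panel 2/8 = 25.0% → the external panel
Overall: the external panel 213/372 = 57.3%, the 2024 panel 211/416 = 50.7% → the external panel
The external panel wins overall and in every proposal group — no reversal.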